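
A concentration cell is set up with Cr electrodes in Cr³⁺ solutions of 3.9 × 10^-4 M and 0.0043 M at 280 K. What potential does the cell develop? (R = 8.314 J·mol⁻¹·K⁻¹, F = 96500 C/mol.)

0.019 V

Both half-cells are Cr³⁺/Cr, so E°_cell = 0. The concentrated side is the cathode; the cell reaction moves Cr³⁺ from high to low concentration with n = 3.
Q = [Cr³⁺]_dilute/[Cr³⁺]_conc = 3.9 × 10^-4/0.0043 = 0.0907.
E = 0 − (RT/nF) ln Q = −((8.314×280)/(3×96500))(-2.400) = 0.0193 V.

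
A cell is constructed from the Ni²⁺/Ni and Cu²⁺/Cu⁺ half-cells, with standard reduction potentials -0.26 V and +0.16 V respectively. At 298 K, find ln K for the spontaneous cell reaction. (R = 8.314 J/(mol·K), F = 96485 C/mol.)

ln K = 32.7

E°_cell = +0.16 − (-0.26) = 0.42 V, with n = 2 electrons transferred.
At equilibrium E = 0, so the Nernst equation gives ln K = nFE°/RT = (2)(96485)(0.42)/((8.314)(298)) = 32.71.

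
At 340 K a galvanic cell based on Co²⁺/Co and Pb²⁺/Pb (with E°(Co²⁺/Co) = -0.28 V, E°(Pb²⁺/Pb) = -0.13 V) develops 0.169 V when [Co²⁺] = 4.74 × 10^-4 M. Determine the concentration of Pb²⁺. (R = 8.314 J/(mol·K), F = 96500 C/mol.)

0.0017 M

From the Nernst equation, ln Q = nF(E° − E)/RT = 2×96500×(0.15 − 0.169)/(8.314×340) = -1.297, so Q = 0.273.
With Q = [Co²⁺]/[Pb²⁺] and the known concentrations, [Pb²⁺] in the denominator gives [Pb²⁺] = 0.0017 M.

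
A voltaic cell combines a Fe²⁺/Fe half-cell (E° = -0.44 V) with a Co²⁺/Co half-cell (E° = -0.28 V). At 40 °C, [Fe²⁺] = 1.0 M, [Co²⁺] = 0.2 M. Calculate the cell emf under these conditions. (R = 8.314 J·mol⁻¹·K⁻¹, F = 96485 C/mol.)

0.138 V

The Co²⁺/Co couple has the higher reduction potential and acts as the cathode, so E°_cell = -0.28 − (-0.44) = 0.16 V.
Balancing electrons gives n = 2; the reaction quotient is Q = [Fe²⁺]/[Co²⁺] = 5.00.
E = E° − (RT/nF) ln Q = 0.16 − (8.314×313)/(2×96485) × (1.609) = 0.160 − 0.022 = 0.138 V.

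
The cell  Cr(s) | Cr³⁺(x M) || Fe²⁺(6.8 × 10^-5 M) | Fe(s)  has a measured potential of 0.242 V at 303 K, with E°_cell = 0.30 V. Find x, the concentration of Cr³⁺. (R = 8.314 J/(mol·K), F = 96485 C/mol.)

From the Nernst equation, ln Q = nF(E° − E)/RT = 6×96485×(0.30 − 0.242)/(8.314×303) = 13.329, so Q = 6.15 × 10^5.
With Q = [Cr³⁺]^2/[Fe²⁺]^3 and the known concentrations, [Cr³⁺]^2 in the numerator gives [Cr³⁺] = 4.4 × 10^-4 M.

4.4 × 10^-4 M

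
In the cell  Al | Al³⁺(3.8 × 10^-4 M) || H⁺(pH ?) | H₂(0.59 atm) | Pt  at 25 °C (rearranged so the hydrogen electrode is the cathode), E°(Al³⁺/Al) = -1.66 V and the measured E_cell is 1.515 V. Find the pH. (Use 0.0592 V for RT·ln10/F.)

E°_cell = 1.66 V and n = 6.
log Q = n(E° − E)/0.0592 = 6×(1.66 − 1.515)/0.0592 = 14.696.
With Q = [Al³⁺]^2·P(H₂)^3 / [H⁺]^6, solving for [H⁺] gives log[H⁺] = -3.704, so pH = 3.70.

pH = 3.70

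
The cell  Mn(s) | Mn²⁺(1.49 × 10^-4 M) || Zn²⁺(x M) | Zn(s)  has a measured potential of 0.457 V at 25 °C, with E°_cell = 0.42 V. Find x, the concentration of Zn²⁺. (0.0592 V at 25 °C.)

0.0026 M

From the Nernst equation, log Q = n(E° − E)/0.0592 = 2(0.42 − 0.457)/0.0592 = -1.250, so Q = 0.0562.
With Q = [Mn²⁺]/[Zn²⁺] and the known concentrations, [Zn²⁺] in the denominator gives [Zn²⁺] = 0.0026 M.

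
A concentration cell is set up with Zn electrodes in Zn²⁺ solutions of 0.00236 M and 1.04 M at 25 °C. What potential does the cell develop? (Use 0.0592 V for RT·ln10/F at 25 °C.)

Both half-cells are Zn²⁺/Zn, so E°_cell = 0. The concentrated side is the cathode; the cell reaction moves Zn²⁺ from high to low concentration with n = 2.
Q = [Zn²⁺]_dilute/[Zn²⁺]_conc = 0.00236/1.04 = 0.00227.
E = 0 − (0.0592/2) log Q = −(0.0592/2)(-2.644) = 0.0783 V.

0.078 V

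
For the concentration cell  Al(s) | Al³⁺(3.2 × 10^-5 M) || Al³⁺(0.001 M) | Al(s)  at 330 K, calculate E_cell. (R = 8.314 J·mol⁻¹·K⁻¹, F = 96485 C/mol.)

0.033 V

Both half-cells are Al³⁺/Al, so E°_cell = 0. The concentrated side is the cathode; the cell reaction moves Al³⁺ from high to low concentration with n = 3.
Q = [Al³⁺]_dilute/[Al³⁺]_conc = 3.2 × 10^-5/0.001 = 0.0320.
E = 0 − (RT/nF) ln Q = −((8.314×330)/(3×96485))(-3.442) = 0.0326 V.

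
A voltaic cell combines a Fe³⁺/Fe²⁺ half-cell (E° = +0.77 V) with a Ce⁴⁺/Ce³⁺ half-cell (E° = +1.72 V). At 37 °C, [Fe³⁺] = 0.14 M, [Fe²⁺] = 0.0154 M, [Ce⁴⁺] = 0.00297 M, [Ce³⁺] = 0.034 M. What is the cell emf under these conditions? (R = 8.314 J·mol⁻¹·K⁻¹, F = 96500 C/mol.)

0.826 V

The Ce⁴⁺/Ce³⁺ couple has the higher reduction potential and acts as the cathode, so E°_cell = +1.72 − (+0.77) = 0.95 V.
Balancing electrons gives n = 1; the reaction quotient is Q = [Fe³⁺]·[Ce³⁺]/([Fe²⁺]·[Ce⁴⁺]) = 104.
E = E° − (RT/nF) ln Q = 0.95 − (8.314×310)/(1×96500) × (4.645) = 0.950 − 0.124 = 0.826 V.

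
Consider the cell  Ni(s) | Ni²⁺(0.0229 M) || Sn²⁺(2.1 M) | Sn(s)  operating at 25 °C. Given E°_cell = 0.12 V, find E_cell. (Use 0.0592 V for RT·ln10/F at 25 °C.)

Balancing electrons gives n = 2; the reaction quotient is Q = [Ni²⁺]/[Sn²⁺] = 0.0109.
At 25 °C, E = E° − (0.0592/n) log Q = 0.12 − (0.0592/2)(-1.962) = 0.120 + 0.058 = 0.178 V.

0.178 V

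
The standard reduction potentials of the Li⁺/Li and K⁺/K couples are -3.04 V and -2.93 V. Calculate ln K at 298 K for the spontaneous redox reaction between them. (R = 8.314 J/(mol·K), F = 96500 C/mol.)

E°_cell = -2.93 − (-3.04) = 0.11 V, with n = 1 electron transferred.
At equilibrium E = 0, so the Nernst equation gives ln K = nFE°/RT = (1)(96500)(0.11)/((8.314)(298)) = 4.28.

ln K = 4.3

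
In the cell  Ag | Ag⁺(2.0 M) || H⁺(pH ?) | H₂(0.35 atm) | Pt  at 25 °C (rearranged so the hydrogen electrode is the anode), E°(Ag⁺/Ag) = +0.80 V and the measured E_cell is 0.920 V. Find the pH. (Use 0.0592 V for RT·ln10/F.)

E°_cell = 0.80 V and n = 2.
log Q = n(E° − E)/0.0592 = 2×(0.80 − 0.920)/0.0592 = -4.054.
With Q = [H⁺]^2 / ([Ag⁺]^2·P(H₂)), solving for [H⁺] gives log[H⁺] = -1.954, so pH = 1.95.

pH = 1.95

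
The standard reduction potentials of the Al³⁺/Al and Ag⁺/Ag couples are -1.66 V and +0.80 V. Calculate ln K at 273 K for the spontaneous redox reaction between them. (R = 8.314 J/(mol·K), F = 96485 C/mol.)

E°_cell = +0.80 − (-1.66) = 2.46 V, with n = 3 electrons transferred.
At equilibrium E = 0, so the Nernst equation gives ln K = nFE°/RT = (3)(96485)(2.46)/((8.314)(273)) = 313.72.

ln K = 313.7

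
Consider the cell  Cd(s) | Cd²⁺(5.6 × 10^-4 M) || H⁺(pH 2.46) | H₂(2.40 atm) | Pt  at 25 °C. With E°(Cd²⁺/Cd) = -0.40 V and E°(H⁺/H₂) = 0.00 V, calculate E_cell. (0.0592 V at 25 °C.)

0.34 V

The hydrogen couple is the cathode, so E°_cell = 0.40 V; n = 2.
[H⁺] = 10^(−2.46) = 0.0035 M, and Q = [Cd²⁺]·P(H₂) / [H⁺]^2 = 112.
E = E° − (0.0592/2) log Q = 0.40 − (0.0592/2)(2.048) = 0.339 V.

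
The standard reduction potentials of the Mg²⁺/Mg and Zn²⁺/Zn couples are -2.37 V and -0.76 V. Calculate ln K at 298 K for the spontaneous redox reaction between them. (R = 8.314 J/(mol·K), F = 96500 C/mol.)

E°_cell = -0.76 − (-2.37) = 1.61 V, with n = 2 electrons transferred.
At equilibrium E = 0, so the Nernst equation gives ln K = nFE°/RT = (2)(96500)(1.61)/((8.314)(298)) = 125.42.

ln K = 125.4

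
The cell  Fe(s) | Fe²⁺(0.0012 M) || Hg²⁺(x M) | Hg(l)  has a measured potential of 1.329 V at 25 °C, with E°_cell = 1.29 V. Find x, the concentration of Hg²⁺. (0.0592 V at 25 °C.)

From the Nernst equation, log Q = n(E° − E)/0.0592 = 2(1.29 − 1.329)/0.0592 = -1.318, so Q = 0.0481.
With Q = [Fe²⁺]/[Hg²⁺] and the known concentrations, [Hg²⁺] in the denominator gives [Hg²⁺] = 0.025 M.

0.025 M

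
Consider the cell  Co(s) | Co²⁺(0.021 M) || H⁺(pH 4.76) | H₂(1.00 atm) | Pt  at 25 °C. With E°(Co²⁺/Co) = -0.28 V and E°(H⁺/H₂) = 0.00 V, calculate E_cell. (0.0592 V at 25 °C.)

The hydrogen couple is the cathode, so E°_cell = 0.28 V; n = 2.
[H⁺] = 10^(−4.76) = 1.7 × 10^-5 M, and Q = [Co²⁺]·P(H₂) / [H⁺]^2 = 6.95 × 10^7.
E = E° − (0.0592/2) log Q = 0.28 − (0.0592/2)(7.842) = 0.048 V.

0.048 V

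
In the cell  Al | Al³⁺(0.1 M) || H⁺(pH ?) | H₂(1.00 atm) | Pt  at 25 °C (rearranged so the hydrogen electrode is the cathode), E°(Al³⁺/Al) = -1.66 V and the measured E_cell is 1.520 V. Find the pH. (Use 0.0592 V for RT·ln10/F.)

E°_cell = 1.66 V and n = 6.
log Q = n(E° − E)/0.0592 = 6×(1.66 − 1.520)/0.0592 = 14.189.
With Q = [Al³⁺]^2·P(H₂)^3 / [H⁺]^6, solving for [H⁺] gives log[H⁺] = -2.698, so pH = 2.70.

pH = 2.70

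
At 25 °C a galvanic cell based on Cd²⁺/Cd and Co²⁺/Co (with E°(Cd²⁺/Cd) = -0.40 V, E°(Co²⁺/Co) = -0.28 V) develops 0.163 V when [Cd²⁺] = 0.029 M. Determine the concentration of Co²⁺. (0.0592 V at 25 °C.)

From the Nernst equation, log Q = n(E° − E)/0.0592 = 2(0.12 − 0.163)/0.0592 = -1.453, so Q = 0.0353.
With Q = [Cd²⁺]/[Co²⁺] and the known concentrations, [Co²⁺] in the denominator gives [Co²⁺] = 0.82 M.

0.82 M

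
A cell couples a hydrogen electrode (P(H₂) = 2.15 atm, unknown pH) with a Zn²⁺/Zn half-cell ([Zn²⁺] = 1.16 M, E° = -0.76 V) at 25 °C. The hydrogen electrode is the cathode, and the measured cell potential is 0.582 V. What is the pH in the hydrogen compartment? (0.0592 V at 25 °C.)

pH = 2.81

E°_cell = 0.76 V and n = 2.
log Q = n(E° − E)/0.0592 = 2×(0.76 − 0.582)/0.0592 = 6.014.
With Q = [Zn²⁺]·P(H₂) / [H⁺]^2, solving for [H⁺] gives log[H⁺] = -2.808, so pH = 2.81.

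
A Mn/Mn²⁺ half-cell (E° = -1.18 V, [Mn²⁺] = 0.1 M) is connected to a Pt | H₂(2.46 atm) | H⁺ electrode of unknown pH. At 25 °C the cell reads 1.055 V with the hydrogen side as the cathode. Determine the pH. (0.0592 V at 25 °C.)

E°_cell = 1.18 V and n = 2.
log Q = n(E° − E)/0.0592 = 2×(1.18 − 1.055)/0.0592 = 4.223.
With Q = [Mn²⁺]·P(H₂) / [H⁺]^2, solving for [H⁺] gives log[H⁺] = -2.416, so pH = 2.42.

pH = 2.42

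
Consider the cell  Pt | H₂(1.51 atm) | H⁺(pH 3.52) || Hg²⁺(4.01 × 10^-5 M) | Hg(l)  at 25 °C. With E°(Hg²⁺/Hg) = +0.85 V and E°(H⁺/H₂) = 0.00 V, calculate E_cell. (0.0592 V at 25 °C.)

0.93 V

The Hg²⁺/Hg couple is the cathode, so E°_cell = 0.85 V; n = 2.
[H⁺] = 10^(−3.52) = 3 × 10^-4 M, and Q = [H⁺]^2 / ([Hg²⁺]·P(H₂)) = 0.00151.
E = E° − (0.0592/2) log Q = 0.85 − (0.0592/2)(-2.822) = 0.934 V.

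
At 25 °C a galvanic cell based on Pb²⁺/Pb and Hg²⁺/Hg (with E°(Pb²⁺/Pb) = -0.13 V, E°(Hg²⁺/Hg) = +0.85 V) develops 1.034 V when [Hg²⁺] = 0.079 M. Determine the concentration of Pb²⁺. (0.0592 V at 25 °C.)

From the Nernst equation, log Q = n(E° − E)/0.0592 = 2(0.98 − 1.034)/0.0592 = -1.824, so Q = 0.0150.
With Q = [Pb²⁺]/[Hg²⁺] and the known concentrations, [Pb²⁺] in the numerator gives [Pb²⁺] = 0.0012 M.

0.0012 M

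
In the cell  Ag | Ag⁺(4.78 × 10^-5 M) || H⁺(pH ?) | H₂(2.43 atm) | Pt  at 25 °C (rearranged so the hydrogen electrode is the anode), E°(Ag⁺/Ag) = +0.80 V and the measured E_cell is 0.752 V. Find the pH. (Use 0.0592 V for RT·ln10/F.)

pH = 3.32

E°_cell = 0.80 V and n = 2.
log Q = n(E° − E)/0.0592 = 2×(0.80 − 0.752)/0.0592 = 1.622.
With Q = [H⁺]^2 / ([Ag⁺]^2·P(H₂)), solving for [H⁺] gives log[H⁺] = -3.317, so pH = 3.32.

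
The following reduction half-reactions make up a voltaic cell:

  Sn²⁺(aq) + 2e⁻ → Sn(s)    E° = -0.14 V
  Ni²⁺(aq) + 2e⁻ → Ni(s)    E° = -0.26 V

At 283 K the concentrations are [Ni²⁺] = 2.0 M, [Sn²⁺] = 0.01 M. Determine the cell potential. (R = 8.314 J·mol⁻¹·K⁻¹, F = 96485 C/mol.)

0.055 V

The Sn²⁺/Sn couple has the higher reduction potential and acts as the cathode, so E°_cell = -0.14 − (-0.26) = 0.12 V.
Balancing electrons gives n = 2; the reaction quotient is Q = [Ni²⁺]/[Sn²⁺] = 200.
E = E° − (RT/nF) ln Q = 0.12 − (8.314×283)/(2×96485) × (5.298) = 0.120 − 0.065 = 0.055 V.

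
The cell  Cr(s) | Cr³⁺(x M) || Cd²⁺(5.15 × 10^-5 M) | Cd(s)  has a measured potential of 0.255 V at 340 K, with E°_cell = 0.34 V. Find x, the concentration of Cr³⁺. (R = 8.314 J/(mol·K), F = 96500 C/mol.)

0.0022 M

From the Nernst equation, ln Q = nF(E° − E)/RT = 6×96500×(0.34 − 0.255)/(8.314×340) = 17.410, so Q = 3.64 × 10^7.
With Q = [Cr³⁺]^2/[Cd²⁺]^3 and the known concentrations, [Cr³⁺]^2 in the numerator gives [Cr³⁺] = 0.0022 M.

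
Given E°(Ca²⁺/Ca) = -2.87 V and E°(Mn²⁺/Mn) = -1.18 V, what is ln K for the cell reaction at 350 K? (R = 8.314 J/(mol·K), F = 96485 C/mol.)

E°_cell = -1.18 − (-2.87) = 1.69 V, with n = 2 electrons transferred.
At equilibrium E = 0, so the Nernst equation gives ln K = nFE°/RT = (2)(96485)(1.69)/((8.314)(350)) = 112.07.

ln K = 112.1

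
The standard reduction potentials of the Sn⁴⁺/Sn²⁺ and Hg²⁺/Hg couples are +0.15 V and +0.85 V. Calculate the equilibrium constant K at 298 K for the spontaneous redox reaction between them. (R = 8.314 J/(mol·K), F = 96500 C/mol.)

4.8 × 10^23

E°_cell = +0.85 − (+0.15) = 0.70 V, with n = 2 electrons transferred.
At equilibrium E = 0, so the Nernst equation gives ln K = nFE°/RT = (2)(96500)(0.70)/((8.314)(298)) = 54.53.
K = e^54.53 = 4.8 × 10^23.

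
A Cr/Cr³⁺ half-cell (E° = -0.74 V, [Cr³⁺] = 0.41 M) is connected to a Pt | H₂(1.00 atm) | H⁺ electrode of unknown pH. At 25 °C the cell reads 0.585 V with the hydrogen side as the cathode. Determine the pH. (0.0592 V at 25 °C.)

E°_cell = 0.74 V and n = 6.
log Q = n(E° − E)/0.0592 = 6×(0.74 − 0.585)/0.0592 = 15.709.
With Q = [Cr³⁺]^2·P(H₂)^3 / [H⁺]^6, solving for [H⁺] gives log[H⁺] = -2.747, so pH = 2.75.

pH = 2.75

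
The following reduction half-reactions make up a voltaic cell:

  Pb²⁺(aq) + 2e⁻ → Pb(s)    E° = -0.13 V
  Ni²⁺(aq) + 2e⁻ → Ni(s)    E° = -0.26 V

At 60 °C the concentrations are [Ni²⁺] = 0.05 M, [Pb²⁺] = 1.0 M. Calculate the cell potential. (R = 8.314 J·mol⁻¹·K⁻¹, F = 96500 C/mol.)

The Pb²⁺/Pb couple has the higher reduction potential and acts as the cathode, so E°_cell = -0.13 − (-0.26) = 0.13 V.
Balancing electrons gives n = 2; the reaction quotient is Q = [Ni²⁺]/[Pb²⁺] = 0.0500.
E = E° − (RT/nF) ln Q = 0.13 − (8.314×333)/(2×96500) × (-2.996) = 0.130 + 0.043 = 0.173 V.

0.173 V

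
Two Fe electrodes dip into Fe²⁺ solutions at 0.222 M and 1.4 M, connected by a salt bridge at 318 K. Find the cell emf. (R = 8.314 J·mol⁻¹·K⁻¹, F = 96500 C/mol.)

Both half-cells are Fe²⁺/Fe, so E°_cell = 0. The concentrated side is the cathode; the cell reaction moves Fe²⁺ from high to low concentration with n = 2.
Q = [Fe²⁺]_dilute/[Fe²⁺]_conc = 0.222/1.4 = 0.159.
E = 0 − (RT/nF) ln Q = −((8.314×318)/(2×96500))(-1.842) = 0.0252 V.

0.025 V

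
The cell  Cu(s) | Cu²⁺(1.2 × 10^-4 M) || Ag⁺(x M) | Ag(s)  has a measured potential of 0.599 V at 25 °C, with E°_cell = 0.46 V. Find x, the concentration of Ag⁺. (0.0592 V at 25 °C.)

2.4 M

From the Nernst equation, log Q = n(E° − E)/0.0592 = 2(0.46 − 0.599)/0.0592 = -4.696, so Q = 2.01 × 10^-5.
With Q = [Cu²⁺]/[Ag⁺]^2 and the known concentrations, [Ag⁺]^2 in the denominator gives [Ag⁺] = 2.4 M.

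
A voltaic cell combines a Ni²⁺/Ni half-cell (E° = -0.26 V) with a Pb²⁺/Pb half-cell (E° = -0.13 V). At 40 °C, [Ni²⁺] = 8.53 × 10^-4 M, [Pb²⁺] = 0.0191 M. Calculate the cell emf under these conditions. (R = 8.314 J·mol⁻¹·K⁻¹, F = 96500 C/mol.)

The Pb²⁺/Pb couple has the higher reduction potential and acts as the cathode, so E°_cell = -0.13 − (-0.26) = 0.13 V.
Balancing electrons gives n = 2; the reaction quotient is Q = [Ni²⁺]/[Pb²⁺] = 0.0447.
E = E° − (RT/nF) ln Q = 0.13 − (8.314×313)/(2×96500) × (-3.109) = 0.130 + 0.042 = 0.172 V.

0.172 V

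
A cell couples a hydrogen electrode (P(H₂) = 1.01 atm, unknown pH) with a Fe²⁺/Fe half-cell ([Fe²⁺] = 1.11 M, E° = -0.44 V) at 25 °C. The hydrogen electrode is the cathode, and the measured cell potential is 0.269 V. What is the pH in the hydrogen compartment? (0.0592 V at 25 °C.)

pH = 2.86

E°_cell = 0.44 V and n = 2.
log Q = n(E° − E)/0.0592 = 2×(0.44 − 0.269)/0.0592 = 5.777.
With Q = [Fe²⁺]·P(H₂) / [H⁺]^2, solving for [H⁺] gives log[H⁺] = -2.864, so pH = 2.86.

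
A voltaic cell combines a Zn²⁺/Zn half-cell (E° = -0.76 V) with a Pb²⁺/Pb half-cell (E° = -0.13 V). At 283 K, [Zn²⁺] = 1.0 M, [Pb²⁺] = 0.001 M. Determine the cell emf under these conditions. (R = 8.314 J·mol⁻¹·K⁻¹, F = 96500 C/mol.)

The Pb²⁺/Pb couple has the higher reduction potential and acts as the cathode, so E°_cell = -0.13 − (-0.76) = 0.63 V.
Balancing electrons gives n = 2; the reaction quotient is Q = [Zn²⁺]/[Pb²⁺] = 1000.
E = E° − (RT/nF) ln Q = 0.63 − (8.314×283)/(2×96500) × (6.908) = 0.630 − 0.084 = 0.546 V.

0.546 V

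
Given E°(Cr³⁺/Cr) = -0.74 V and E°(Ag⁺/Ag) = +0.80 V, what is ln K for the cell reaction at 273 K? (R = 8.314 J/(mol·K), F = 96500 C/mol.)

ln K = 196.4

E°_cell = +0.80 − (-0.74) = 1.54 V, with n = 3 electrons transferred.
At equilibrium E = 0, so the Nernst equation gives ln K = nFE°/RT = (3)(96500)(1.54)/((8.314)(273)) = 196.42.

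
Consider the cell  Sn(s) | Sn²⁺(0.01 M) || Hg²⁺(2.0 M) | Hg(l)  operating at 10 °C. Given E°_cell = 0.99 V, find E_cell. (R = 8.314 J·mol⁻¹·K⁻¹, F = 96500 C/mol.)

1.05 V

Balancing electrons gives n = 2; the reaction quotient is Q = [Sn²⁺]/[Hg²⁺] = 0.00500.
E = E° − (RT/nF) ln Q = 0.99 − (8.314×283)/(2×96500) × (-5.298) = 0.990 + 0.065 = 1.055 V.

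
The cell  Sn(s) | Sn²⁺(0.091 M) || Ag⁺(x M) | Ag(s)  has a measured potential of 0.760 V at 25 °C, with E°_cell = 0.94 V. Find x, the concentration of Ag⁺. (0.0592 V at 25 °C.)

From the Nernst equation, log Q = n(E° − E)/0.0592 = 2(0.94 − 0.760)/0.0592 = 6.081, so Q = 1.21 × 10^6.
With Q = [Sn²⁺]/[Ag⁺]^2 and the known concentrations, [Ag⁺]^2 in the denominator gives [Ag⁺] = 2.7 × 10^-4 M.

2.7 × 10^-4 M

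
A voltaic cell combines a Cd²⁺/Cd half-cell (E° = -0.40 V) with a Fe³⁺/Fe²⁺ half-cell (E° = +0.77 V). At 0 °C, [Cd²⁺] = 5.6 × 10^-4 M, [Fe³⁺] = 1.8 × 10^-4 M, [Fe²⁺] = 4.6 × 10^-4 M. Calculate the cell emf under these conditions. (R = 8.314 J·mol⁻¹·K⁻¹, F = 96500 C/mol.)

1.24 V

The Fe³⁺/Fe²⁺ couple has the higher reduction potential and acts as the cathode, so E°_cell = +0.77 − (-0.40) = 1.17 V.
Balancing electrons gives n = 2; the reaction quotient is Q = [Cd²⁺]·[Fe²⁺]^2/[Fe³⁺]^2 = 0.00366.
E = E° − (RT/nF) ln Q = 1.17 − (8.314×273)/(2×96500) × (-5.611) = 1.170 + 0.066 = 1.236 V.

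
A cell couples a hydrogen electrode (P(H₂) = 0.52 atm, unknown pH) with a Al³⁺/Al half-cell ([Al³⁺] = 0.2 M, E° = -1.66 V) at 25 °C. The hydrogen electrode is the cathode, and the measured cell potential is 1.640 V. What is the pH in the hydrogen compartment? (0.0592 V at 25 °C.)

E°_cell = 1.66 V and n = 6.
log Q = n(E° − E)/0.0592 = 6×(1.66 − 1.640)/0.0592 = 2.027.
With Q = [Al³⁺]^2·P(H₂)^3 / [H⁺]^6, solving for [H⁺] gives log[H⁺] = -0.713, so pH = 0.71.

pH = 0.71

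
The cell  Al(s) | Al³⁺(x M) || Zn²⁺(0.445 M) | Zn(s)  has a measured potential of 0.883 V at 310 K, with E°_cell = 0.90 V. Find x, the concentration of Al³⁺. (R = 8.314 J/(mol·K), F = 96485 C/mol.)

From the Nernst equation, ln Q = nF(E° − E)/RT = 6×96485×(0.90 − 0.883)/(8.314×310) = 3.818, so Q = 45.5.
With Q = [Al³⁺]^2/[Zn²⁺]^3 and the known concentrations, [Al³⁺]^2 in the numerator gives [Al³⁺] = 2.0 M.

2.0 M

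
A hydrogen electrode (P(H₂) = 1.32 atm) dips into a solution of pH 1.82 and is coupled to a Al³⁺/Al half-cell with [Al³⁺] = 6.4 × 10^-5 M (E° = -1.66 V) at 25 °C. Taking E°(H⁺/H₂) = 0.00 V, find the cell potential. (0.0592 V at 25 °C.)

1.63 V

The hydrogen couple is the cathode, so E°_cell = 1.66 V; n = 6.
[H⁺] = 10^(−1.82) = 0.015 M, and Q = [Al³⁺]^2·P(H₂)^3 / [H⁺]^6 = 784.
E = E° − (0.0592/6) log Q = 1.66 − (0.0592/6)(2.894) = 1.631 V.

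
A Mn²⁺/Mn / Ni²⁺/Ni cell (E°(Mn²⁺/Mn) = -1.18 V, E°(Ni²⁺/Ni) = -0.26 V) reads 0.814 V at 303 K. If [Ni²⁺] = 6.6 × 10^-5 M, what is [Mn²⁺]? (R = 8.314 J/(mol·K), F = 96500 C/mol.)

From the Nernst equation, ln Q = nF(E° − E)/RT = 2×96500×(0.92 − 0.814)/(8.314×303) = 8.121, so Q = 3360.
With Q = [Mn²⁺]/[Ni²⁺] and the known concentrations, [Mn²⁺] in the numerator gives [Mn²⁺] = 0.22 M.

0.22 M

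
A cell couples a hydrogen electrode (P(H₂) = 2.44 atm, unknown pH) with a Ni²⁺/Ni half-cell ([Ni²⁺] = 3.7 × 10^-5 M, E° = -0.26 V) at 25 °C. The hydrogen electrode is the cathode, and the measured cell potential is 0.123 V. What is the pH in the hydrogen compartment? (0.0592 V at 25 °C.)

pH = 4.34

E°_cell = 0.26 V and n = 2.
log Q = n(E° − E)/0.0592 = 2×(0.26 − 0.123)/0.0592 = 4.628.
With Q = [Ni²⁺]·P(H₂) / [H⁺]^2, solving for [H⁺] gives log[H⁺] = -4.336, so pH = 4.34.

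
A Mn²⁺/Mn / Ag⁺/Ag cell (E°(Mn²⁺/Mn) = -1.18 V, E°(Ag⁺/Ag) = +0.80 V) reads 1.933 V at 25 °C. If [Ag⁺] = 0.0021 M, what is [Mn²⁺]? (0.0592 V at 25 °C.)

From the Nernst equation, log Q = n(E° − E)/0.0592 = 2(1.98 − 1.933)/0.0592 = 1.588, so Q = 38.7.
With Q = [Mn²⁺]/[Ag⁺]^2 and the known concentrations, [Mn²⁺] in the numerator gives [Mn²⁺] = 1.7 × 10^-4 M.

1.7 × 10^-4 M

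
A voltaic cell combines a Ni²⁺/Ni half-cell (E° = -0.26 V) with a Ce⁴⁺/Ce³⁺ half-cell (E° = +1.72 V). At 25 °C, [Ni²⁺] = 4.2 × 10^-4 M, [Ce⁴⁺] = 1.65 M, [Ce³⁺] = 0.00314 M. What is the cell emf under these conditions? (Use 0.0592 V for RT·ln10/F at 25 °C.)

2.24 V

The Ce⁴⁺/Ce³⁺ couple has the higher reduction potential and acts as the cathode, so E°_cell = +1.72 − (-0.26) = 1.98 V.
Balancing electrons gives n = 2; the reaction quotient is Q = [Ni²⁺]·[Ce³⁺]^2/[Ce⁴⁺]^2 = 1.52 × 10^-9.
At 25 °C, E = E° − (0.0592/n) log Q = 1.98 − (0.0592/2)(-8.818) = 1.980 + 0.261 = 2.241 V.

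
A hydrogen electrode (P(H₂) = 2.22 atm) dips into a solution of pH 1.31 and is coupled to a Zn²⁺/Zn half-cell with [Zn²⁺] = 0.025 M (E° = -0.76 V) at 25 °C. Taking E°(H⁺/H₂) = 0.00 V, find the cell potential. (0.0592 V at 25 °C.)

The hydrogen couple is the cathode, so E°_cell = 0.76 V; n = 2.
[H⁺] = 10^(−1.31) = 0.049 M, and Q = [Zn²⁺]·P(H₂) / [H⁺]^2 = 23.1.
E = E° − (0.0592/2) log Q = 0.76 − (0.0592/2)(1.364) = 0.720 V.

0.72 V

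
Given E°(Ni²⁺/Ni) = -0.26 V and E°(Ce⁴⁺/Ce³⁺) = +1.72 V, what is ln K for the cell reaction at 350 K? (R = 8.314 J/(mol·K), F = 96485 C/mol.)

ln K = 131.3

E°_cell = +1.72 − (-0.26) = 1.98 V, with n = 2 electrons transferred.
At equilibrium E = 0, so the Nernst equation gives ln K = nFE°/RT = (2)(96485)(1.98)/((8.314)(350)) = 131.30.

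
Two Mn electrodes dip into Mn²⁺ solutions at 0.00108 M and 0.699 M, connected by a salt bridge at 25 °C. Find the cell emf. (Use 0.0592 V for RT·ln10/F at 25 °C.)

0.083 V

Both half-cells are Mn²⁺/Mn, so E°_cell = 0. The concentrated side is the cathode; the cell reaction moves Mn²⁺ from high to low concentration with n = 2.
Q = [Mn²⁺]_dilute/[Mn²⁺]_conc = 0.00108/0.699 = 0.00155.
E = 0 − (0.0592/2) log Q = −(0.0592/2)(-2.811) = 0.0832 V.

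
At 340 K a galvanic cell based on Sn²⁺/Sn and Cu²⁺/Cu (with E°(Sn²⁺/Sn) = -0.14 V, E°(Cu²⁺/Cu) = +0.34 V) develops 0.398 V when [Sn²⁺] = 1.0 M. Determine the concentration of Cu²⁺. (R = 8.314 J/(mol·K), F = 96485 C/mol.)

0.0037 M

From the Nernst equation, ln Q = nF(E° − E)/RT = 2×96485×(0.48 − 0.398)/(8.314×340) = 5.598, so Q = 270.
With Q = [Sn²⁺]/[Cu²⁺] and the known concentrations, [Cu²⁺] in the denominator gives [Cu²⁺] = 0.0037 M.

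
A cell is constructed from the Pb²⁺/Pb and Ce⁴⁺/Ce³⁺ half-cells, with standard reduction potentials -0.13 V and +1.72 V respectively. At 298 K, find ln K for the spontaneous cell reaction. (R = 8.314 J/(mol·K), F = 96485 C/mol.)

ln K = 144.1

E°_cell = +1.72 − (-0.13) = 1.85 V, with n = 2 electrons transferred.
At equilibrium E = 0, so the Nernst equation gives ln K = nFE°/RT = (2)(96485)(1.85)/((8.314)(298)) = 144.09.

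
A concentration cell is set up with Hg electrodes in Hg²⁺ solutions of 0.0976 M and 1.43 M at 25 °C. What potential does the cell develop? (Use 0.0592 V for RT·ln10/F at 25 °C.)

0.035 V

Both half-cells are Hg²⁺/Hg, so E°_cell = 0. The concentrated side is the cathode; the cell reaction moves Hg²⁺ from high to low concentration with n = 2.
Q = [Hg²⁺]_dilute/[Hg²⁺]_conc = 0.0976/1.43 = 0.0683.
E = 0 − (0.0592/2) log Q = −(0.0592/2)(-1.166) = 0.0345 V.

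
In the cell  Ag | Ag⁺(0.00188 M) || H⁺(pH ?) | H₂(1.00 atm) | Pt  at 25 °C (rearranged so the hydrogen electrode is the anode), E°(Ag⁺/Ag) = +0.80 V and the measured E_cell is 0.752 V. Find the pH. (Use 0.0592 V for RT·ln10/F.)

pH = 1.92

E°_cell = 0.80 V and n = 2.
log Q = n(E° − E)/0.0592 = 2×(0.80 − 0.752)/0.0592 = 1.622.
With Q = [H⁺]^2 / ([Ag⁺]^2·P(H₂)), solving for [H⁺] gives log[H⁺] = -1.915, so pH = 1.92.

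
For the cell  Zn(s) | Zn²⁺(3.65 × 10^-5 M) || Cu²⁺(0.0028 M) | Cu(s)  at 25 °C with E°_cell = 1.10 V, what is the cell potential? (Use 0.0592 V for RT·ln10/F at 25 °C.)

Balancing electrons gives n = 2; the reaction quotient is Q = [Zn²⁺]/[Cu²⁺] = 0.0130.
At 25 °C, E = E° − (0.0592/n) log Q = 1.10 − (0.0592/2)(-1.885) = 1.100 + 0.056 = 1.156 V.

1.16 V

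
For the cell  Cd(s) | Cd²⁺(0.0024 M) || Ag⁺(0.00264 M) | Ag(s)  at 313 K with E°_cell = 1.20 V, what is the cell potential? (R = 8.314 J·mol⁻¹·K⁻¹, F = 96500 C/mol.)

Balancing electrons gives n = 2; the reaction quotient is Q = [Cd²⁺]/[Ag⁺]^2 = 344.
E = E° − (RT/nF) ln Q = 1.20 − (8.314×313)/(2×96500) × (5.842) = 1.200 − 0.079 = 1.121 V.

1.12 V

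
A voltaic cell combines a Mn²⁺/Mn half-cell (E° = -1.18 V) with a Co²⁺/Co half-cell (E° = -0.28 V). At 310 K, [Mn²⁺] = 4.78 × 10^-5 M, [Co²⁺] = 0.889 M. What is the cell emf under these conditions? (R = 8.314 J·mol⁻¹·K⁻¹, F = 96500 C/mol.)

1.03 V

The Co²⁺/Co couple has the higher reduction potential and acts as the cathode, so E°_cell = -0.28 − (-1.18) = 0.90 V.
Balancing electrons gives n = 2; the reaction quotient is Q = [Mn²⁺]/[Co²⁺] = 5.38 × 10^-5.
E = E° − (RT/nF) ln Q = 0.90 − (8.314×310)/(2×96500) × (-9.831) = 0.900 + 0.131 = 1.031 V.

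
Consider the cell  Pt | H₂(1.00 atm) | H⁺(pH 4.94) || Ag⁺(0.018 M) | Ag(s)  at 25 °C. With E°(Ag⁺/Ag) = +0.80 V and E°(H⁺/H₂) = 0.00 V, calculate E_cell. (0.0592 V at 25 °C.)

0.99 V

The Ag⁺/Ag couple is the cathode, so E°_cell = 0.80 V; n = 2.
[H⁺] = 10^(−4.94) = 1.1 × 10^-5 M, and Q = [H⁺]^2 / ([Ag⁺]^2·P(H₂)) = 4.07 × 10^-7.
E = E° − (0.0592/2) log Q = 0.80 − (0.0592/2)(-6.391) = 0.989 V.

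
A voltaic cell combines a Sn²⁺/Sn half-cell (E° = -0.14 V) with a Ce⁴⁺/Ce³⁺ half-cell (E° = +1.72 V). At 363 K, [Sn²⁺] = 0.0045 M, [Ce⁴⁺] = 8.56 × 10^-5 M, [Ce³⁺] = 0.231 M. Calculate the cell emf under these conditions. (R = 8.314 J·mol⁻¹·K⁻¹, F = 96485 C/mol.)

1.70 V

The Ce⁴⁺/Ce³⁺ couple has the higher reduction potential and acts as the cathode, so E°_cell = +1.72 − (-0.14) = 1.86 V.
Balancing electrons gives n = 2; the reaction quotient is Q = [Sn²⁺]·[Ce³⁺]^2/[Ce⁴⁺]^2 = 3.28 × 10^4.
E = E° − (RT/nF) ln Q = 1.86 − (8.314×363)/(2×96485) × (10.397) = 1.860 − 0.163 = 1.697 V.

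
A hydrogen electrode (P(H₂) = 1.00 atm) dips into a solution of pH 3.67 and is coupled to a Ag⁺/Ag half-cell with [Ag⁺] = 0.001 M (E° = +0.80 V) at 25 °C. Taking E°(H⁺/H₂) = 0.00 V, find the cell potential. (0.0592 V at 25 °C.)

The Ag⁺/Ag couple is the cathode, so E°_cell = 0.80 V; n = 2.
[H⁺] = 10^(−3.67) = 2.1 × 10^-4 M, and Q = [H⁺]^2 / ([Ag⁺]^2·P(H₂)) = 0.0457.
E = E° − (0.0592/2) log Q = 0.80 − (0.0592/2)(-1.340) = 0.840 V.

0.84 V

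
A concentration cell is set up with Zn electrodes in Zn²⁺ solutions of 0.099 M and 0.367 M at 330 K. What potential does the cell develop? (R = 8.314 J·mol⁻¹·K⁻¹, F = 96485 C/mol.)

Both half-cells are Zn²⁺/Zn, so E°_cell = 0. The concentrated side is the cathode; the cell reaction moves Zn²⁺ from high to low concentration with n = 2.
Q = [Zn²⁺]_dilute/[Zn²⁺]_conc = 0.099/0.367 = 0.270.
E = 0 − (RT/nF) ln Q = −((8.314×330)/(2×96485))(-1.310) = 0.0186 V.

0.019 V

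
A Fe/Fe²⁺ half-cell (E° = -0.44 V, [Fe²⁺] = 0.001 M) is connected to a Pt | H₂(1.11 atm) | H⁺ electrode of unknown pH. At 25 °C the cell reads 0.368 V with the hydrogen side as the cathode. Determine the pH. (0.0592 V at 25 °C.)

E°_cell = 0.44 V and n = 2.
log Q = n(E° − E)/0.0592 = 2×(0.44 − 0.368)/0.0592 = 2.432.
With Q = [Fe²⁺]·P(H₂) / [H⁺]^2, solving for [H⁺] gives log[H⁺] = -2.694, so pH = 2.69.

pH = 2.69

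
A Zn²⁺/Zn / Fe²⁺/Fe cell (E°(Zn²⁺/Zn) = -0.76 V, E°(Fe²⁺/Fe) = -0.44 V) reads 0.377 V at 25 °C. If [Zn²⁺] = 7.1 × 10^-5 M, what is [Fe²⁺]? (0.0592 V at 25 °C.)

0.006 M

From the Nernst equation, log Q = n(E° − E)/0.0592 = 2(0.32 − 0.377)/0.0592 = -1.926, so Q = 0.0119.
With Q = [Zn²⁺]/[Fe²⁺] and the known concentrations, [Fe²⁺] in the denominator gives [Fe²⁺] = 0.006 M.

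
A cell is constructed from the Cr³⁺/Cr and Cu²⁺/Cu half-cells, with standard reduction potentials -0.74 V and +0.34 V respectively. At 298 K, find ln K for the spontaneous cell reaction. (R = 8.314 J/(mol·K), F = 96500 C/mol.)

ln K = 252.4

E°_cell = +0.34 − (-0.74) = 1.08 V, with n = 6 electrons transferred.
At equilibrium E = 0, so the Nernst equation gives ln K = nFE°/RT = (6)(96500)(1.08)/((8.314)(298)) = 252.39.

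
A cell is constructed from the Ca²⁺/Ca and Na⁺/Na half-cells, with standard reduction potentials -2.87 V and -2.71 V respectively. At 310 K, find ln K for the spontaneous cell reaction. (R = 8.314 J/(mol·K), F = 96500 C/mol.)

ln K = 12.0

E°_cell = -2.71 − (-2.87) = 0.16 V, with n = 2 electrons transferred.
At equilibrium E = 0, so the Nernst equation gives ln K = nFE°/RT = (2)(96500)(0.16)/((8.314)(310)) = 11.98.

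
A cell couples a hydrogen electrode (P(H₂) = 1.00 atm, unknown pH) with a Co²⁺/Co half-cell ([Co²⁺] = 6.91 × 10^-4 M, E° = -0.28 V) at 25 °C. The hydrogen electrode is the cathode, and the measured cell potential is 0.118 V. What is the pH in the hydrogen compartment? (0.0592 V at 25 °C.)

E°_cell = 0.28 V and n = 2.
log Q = n(E° − E)/0.0592 = 2×(0.28 − 0.118)/0.0592 = 5.473.
With Q = [Co²⁺]·P(H₂) / [H⁺]^2, solving for [H⁺] gives log[H⁺] = -4.317, so pH = 4.32.

pH = 4.32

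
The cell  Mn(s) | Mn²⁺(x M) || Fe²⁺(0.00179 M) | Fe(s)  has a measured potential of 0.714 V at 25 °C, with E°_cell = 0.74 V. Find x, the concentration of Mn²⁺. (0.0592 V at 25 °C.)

From the Nernst equation, log Q = n(E° − E)/0.0592 = 2(0.74 − 0.714)/0.0592 = 0.878, so Q = 7.56.
With Q = [Mn²⁺]/[Fe²⁺] and the known concentrations, [Mn²⁺] in the numerator gives [Mn²⁺] = 0.014 M.

0.014 M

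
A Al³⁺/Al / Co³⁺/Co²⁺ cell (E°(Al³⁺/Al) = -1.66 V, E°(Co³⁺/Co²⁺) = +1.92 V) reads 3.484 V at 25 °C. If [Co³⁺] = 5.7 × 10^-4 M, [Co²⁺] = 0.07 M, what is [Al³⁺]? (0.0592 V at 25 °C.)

0.04 M

From the Nernst equation, log Q = n(E° − E)/0.0592 = 3(3.58 − 3.484)/0.0592 = 4.865, so Q = 7.33 × 10^4.
With Q = [Al³⁺]·[Co²⁺]^3/[Co³⁺]^3 and the known concentrations, [Al³⁺] in the numerator gives [Al³⁺] = 0.04 M.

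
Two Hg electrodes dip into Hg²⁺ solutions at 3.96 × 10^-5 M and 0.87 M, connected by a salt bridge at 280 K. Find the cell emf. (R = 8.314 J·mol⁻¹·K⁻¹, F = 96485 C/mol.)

0.12 V

Both half-cells are Hg²⁺/Hg, so E°_cell = 0. The concentrated side is the cathode; the cell reaction moves Hg²⁺ from high to low concentration with n = 2.
Q = [Hg²⁺]_dilute/[Hg²⁺]_conc = 3.96 × 10^-5/0.87 = 4.55 × 10^-5.
E = 0 − (RT/nF) ln Q = −((8.314×280)/(2×96485))(-9.997) = 0.1206 V.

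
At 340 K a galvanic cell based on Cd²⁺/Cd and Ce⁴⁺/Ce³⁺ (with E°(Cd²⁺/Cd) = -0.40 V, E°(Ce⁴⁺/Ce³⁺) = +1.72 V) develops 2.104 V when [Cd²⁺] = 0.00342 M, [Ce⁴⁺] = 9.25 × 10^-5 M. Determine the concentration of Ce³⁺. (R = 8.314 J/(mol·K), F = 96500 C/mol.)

From the Nernst equation, ln Q = nF(E° − E)/RT = 2×96500×(2.12 − 2.104)/(8.314×340) = 1.092, so Q = 2.98.
With Q = [Cd²⁺]·[Ce³⁺]^2/[Ce⁴⁺]^2 and the known concentrations, [Ce³⁺]^2 in the numerator gives [Ce³⁺] = 0.0027 M.

0.0027 M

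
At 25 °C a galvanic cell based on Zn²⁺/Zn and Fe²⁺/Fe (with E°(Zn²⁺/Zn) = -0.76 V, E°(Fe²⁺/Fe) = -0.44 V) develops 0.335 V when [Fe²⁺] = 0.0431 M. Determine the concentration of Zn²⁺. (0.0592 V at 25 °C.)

0.013 M

From the Nernst equation, log Q = n(E° − E)/0.0592 = 2(0.32 − 0.335)/0.0592 = -0.507, so Q = 0.311.
With Q = [Zn²⁺]/[Fe²⁺] and the known concentrations, [Zn²⁺] in the numerator gives [Zn²⁺] = 0.013 M.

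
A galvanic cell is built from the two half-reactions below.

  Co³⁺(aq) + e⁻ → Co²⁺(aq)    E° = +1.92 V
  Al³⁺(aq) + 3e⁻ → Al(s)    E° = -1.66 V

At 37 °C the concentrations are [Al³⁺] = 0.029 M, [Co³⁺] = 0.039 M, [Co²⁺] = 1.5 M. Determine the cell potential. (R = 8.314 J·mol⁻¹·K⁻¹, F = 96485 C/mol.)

3.51 V

The Co³⁺/Co²⁺ couple has the higher reduction potential and acts as the cathode, so E°_cell = +1.92 − (-1.66) = 3.58 V.
Balancing electrons gives n = 3; the reaction quotient is Q = [Al³⁺]·[Co²⁺]^3/[Co³⁺]^3 = 1650.
E = E° − (RT/nF) ln Q = 3.58 − (8.314×310)/(3×96485) × (7.409) = 3.580 − 0.066 = 3.514 V.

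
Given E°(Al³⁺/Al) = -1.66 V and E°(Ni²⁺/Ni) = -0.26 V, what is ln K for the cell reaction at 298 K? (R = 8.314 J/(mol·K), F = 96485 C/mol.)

ln K = 327.1

E°_cell = -0.26 − (-1.66) = 1.40 V, with n = 6 electrons transferred.
At equilibrium E = 0, so the Nernst equation gives ln K = nFE°/RT = (6)(96485)(1.40)/((8.314)(298)) = 327.12.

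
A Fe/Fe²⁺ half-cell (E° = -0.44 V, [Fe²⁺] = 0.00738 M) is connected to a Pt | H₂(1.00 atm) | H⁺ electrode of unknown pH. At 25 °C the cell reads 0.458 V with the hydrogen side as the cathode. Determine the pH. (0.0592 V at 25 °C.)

pH = 0.76

E°_cell = 0.44 V and n = 2.
log Q = n(E° − E)/0.0592 = 2×(0.44 − 0.458)/0.0592 = -0.608.
With Q = [Fe²⁺]·P(H₂) / [H⁺]^2, solving for [H⁺] gives log[H⁺] = -0.762, so pH = 0.76.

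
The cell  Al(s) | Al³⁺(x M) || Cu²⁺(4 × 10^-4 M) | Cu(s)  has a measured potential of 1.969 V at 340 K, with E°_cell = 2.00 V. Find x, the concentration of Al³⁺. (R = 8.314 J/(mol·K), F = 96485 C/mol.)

1.9 × 10^-4 M

From the Nernst equation, ln Q = nF(E° − E)/RT = 6×96485×(2.00 − 1.969)/(8.314×340) = 6.349, so Q = 572.
With Q = [Al³⁺]^2/[Cu²⁺]^3 and the known concentrations, [Al³⁺]^2 in the numerator gives [Al³⁺] = 1.9 × 10^-4 M.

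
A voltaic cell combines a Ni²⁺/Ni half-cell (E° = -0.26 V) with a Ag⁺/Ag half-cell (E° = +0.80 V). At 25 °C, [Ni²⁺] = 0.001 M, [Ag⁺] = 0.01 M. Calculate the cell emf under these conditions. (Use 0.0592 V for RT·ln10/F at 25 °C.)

1.03 V

The Ag⁺/Ag couple has the higher reduction potential and acts as the cathode, so E°_cell = +0.80 − (-0.26) = 1.06 V.
Balancing electrons gives n = 2; the reaction quotient is Q = [Ni²⁺]/[Ag⁺]^2 = 10.0.
At 25 °C, E = E° − (0.0592/n) log Q = 1.06 − (0.0592/2)(1.000) = 1.060 − 0.030 = 1.030 V.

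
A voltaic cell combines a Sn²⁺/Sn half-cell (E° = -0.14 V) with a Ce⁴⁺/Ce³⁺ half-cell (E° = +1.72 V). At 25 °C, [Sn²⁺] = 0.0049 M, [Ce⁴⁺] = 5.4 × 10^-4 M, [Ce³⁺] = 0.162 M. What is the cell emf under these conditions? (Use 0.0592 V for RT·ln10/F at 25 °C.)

1.78 V

The Ce⁴⁺/Ce³⁺ couple has the higher reduction potential and acts as the cathode, so E°_cell = +1.72 − (-0.14) = 1.86 V.
Balancing electrons gives n = 2; the reaction quotient is Q = [Sn²⁺]·[Ce³⁺]^2/[Ce⁴⁺]^2 = 441.
At 25 °C, E = E° − (0.0592/n) log Q = 1.86 − (0.0592/2)(2.644) = 1.860 − 0.078 = 1.782 V.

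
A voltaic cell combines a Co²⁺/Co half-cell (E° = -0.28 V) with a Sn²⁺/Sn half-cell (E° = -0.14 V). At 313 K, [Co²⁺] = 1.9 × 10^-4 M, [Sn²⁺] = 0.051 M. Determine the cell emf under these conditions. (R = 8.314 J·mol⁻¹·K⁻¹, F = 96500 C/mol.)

0.215 V

The Sn²⁺/Sn couple has the higher reduction potential and acts as the cathode, so E°_cell = -0.14 − (-0.28) = 0.14 V.
Balancing electrons gives n = 2; the reaction quotient is Q = [Co²⁺]/[Sn²⁺] = 0.00373.
E = E° − (RT/nF) ln Q = 0.14 − (8.314×313)/(2×96500) × (-5.593) = 0.140 + 0.075 = 0.215 V.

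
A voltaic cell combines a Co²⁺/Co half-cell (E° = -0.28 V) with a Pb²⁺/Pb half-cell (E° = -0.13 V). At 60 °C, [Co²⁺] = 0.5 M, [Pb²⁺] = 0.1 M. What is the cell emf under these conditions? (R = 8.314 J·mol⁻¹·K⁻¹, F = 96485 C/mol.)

The Pb²⁺/Pb couple has the higher reduction potential and acts as the cathode, so E°_cell = -0.13 − (-0.28) = 0.15 V.
Balancing electrons gives n = 2; the reaction quotient is Q = [Co²⁺]/[Pb²⁺] = 5.00.
E = E° − (RT/nF) ln Q = 0.15 − (8.314×333)/(2×96485) × (1.609) = 0.150 − 0.023 = 0.127 V.

0.127 V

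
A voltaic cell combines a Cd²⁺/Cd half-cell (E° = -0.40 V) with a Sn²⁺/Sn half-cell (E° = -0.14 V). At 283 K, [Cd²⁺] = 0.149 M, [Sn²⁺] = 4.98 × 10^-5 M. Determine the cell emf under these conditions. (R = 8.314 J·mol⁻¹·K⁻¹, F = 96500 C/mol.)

0.162 V

The Sn²⁺/Sn couple has the higher reduction potential and acts as the cathode, so E°_cell = -0.14 − (-0.40) = 0.26 V.
Balancing electrons gives n = 2; the reaction quotient is Q = [Cd²⁺]/[Sn²⁺] = 2990.
E = E° − (RT/nF) ln Q = 0.26 − (8.314×283)/(2×96500) × (8.004) = 0.260 − 0.098 = 0.162 V.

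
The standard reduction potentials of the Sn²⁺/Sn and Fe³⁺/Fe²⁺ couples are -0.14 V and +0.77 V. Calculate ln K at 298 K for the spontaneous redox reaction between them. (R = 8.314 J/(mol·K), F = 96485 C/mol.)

E°_cell = +0.77 − (-0.14) = 0.91 V, with n = 2 electrons transferred.
At equilibrium E = 0, so the Nernst equation gives ln K = nFE°/RT = (2)(96485)(0.91)/((8.314)(298)) = 70.88.

ln K = 70.9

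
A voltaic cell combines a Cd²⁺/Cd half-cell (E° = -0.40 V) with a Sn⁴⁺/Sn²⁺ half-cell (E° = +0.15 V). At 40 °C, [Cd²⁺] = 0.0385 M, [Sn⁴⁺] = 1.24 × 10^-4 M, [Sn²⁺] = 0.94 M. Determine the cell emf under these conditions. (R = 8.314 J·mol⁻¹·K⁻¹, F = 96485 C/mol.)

The Sn⁴⁺/Sn²⁺ couple has the higher reduction potential and acts as the cathode, so E°_cell = +0.15 − (-0.40) = 0.55 V.
Balancing electrons gives n = 2; the reaction quotient is Q = [Cd²⁺]·[Sn²⁺]/[Sn⁴⁺] = 292.
E = E° − (RT/nF) ln Q = 0.55 − (8.314×313)/(2×96485) × (5.676) = 0.550 − 0.077 = 0.473 V.

0.473 V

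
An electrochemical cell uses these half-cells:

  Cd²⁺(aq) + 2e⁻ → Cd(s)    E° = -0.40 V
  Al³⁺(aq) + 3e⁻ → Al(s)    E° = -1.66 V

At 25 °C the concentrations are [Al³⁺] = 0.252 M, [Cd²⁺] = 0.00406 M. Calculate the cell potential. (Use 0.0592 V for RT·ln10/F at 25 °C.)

The Cd²⁺/Cd couple has the higher reduction potential and acts as the cathode, so E°_cell = -0.40 − (-1.66) = 1.26 V.
Balancing electrons gives n = 6; the reaction quotient is Q = [Al³⁺]^2/[Cd²⁺]^3 = 9.49 × 10^5.
At 25 °C, E = E° − (0.0592/n) log Q = 1.26 − (0.0592/6)(5.977) = 1.260 − 0.059 = 1.201 V.

1.20 V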